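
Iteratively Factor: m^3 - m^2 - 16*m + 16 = (m - 1)*(m^2 - 16) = (m - 4)*(m - 1)*(m + 4)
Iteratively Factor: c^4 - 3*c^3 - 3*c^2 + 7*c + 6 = (c - 2)*(c^3 - c^2 - 5*c - 3) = (c - 2)*(c + 1)*(c^2 - 2*c - 3) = (c - 3)*(c - 2)*(c + 1)*(c + 1)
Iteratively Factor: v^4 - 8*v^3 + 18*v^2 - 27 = (v + 1)*(v^3 - 9*v^2 + 27*v - 27) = (v - 3)*(v + 1)*(v^2 - 6*v + 9) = (v - 3)^2*(v + 1)*(v - 3)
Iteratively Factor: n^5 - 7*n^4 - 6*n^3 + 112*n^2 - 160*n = (n)*(n^4 - 7*n^3 - 6*n^2 + 112*n - 160) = n*(n - 2)*(n^3 - 5*n^2 - 16*n + 80) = n*(n - 4)*(n - 2)*(n^2 - n - 20) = n*(n - 4)*(n - 2)*(n + 4)*(n - 5)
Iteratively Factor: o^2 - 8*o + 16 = (o - 4)*(o - 4)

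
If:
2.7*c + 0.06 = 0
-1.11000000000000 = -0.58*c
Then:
No Solution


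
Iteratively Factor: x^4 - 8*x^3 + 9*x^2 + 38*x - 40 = (x - 4)*(x^3 - 4*x^2 - 7*x + 10) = (x - 5)*(x - 4)*(x^2 + x - 2) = (x - 5)*(x - 4)*(x + 2)*(x - 1)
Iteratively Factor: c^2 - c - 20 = (c + 4)*(c - 5)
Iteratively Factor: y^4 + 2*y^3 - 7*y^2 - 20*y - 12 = (y + 2)*(y^3 - 7*y - 6) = (y - 3)*(y + 2)*(y^2 + 3*y + 2) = (y - 3)*(y + 2)^2*(y + 1)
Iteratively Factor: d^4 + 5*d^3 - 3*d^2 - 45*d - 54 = (d - 3)*(d^3 + 8*d^2 + 21*d + 18) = (d - 3)*(d + 3)*(d^2 + 5*d + 6) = (d - 3)*(d + 3)^2*(d + 2)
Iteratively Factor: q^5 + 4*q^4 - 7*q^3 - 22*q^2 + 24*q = (q + 4)*(q^4 - 7*q^2 + 6*q) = q*(q + 4)*(q^3 - 7*q + 6) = q*(q - 1)*(q + 4)*(q^2 + q - 6) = q*(q - 2)*(q - 1)*(q + 4)*(q + 3)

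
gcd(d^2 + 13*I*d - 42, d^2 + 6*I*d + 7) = d + 7*I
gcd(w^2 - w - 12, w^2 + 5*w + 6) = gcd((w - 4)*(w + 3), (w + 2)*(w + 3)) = w + 3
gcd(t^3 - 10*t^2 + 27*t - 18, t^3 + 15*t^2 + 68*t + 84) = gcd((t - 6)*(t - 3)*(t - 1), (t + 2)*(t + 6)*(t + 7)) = 1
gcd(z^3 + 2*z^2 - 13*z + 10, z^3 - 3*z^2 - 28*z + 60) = z^2 + 3*z - 10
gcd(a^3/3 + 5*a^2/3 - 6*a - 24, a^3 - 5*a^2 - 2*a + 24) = a - 4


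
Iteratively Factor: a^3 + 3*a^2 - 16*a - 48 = (a + 4)*(a^2 - a - 12) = (a - 4)*(a + 4)*(a + 3)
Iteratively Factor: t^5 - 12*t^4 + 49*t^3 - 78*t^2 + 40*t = (t - 5)*(t^4 - 7*t^3 + 14*t^2 - 8*t) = (t - 5)*(t - 4)*(t^3 - 3*t^2 + 2*t) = (t - 5)*(t - 4)*(t - 1)*(t^2 - 2*t) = t*(t - 5)*(t - 4)*(t - 1)*(t - 2)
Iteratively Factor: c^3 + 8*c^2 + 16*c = (c)*(c^2 + 8*c + 16) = c*(c + 4)*(c + 4)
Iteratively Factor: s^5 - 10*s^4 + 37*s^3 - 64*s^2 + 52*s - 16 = (s - 4)*(s^4 - 6*s^3 + 13*s^2 - 12*s + 4) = (s - 4)*(s - 2)*(s^3 - 4*s^2 + 5*s - 2) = (s - 4)*(s - 2)^2*(s^2 - 2*s + 1) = (s - 4)*(s - 2)^2*(s - 1)*(s - 1)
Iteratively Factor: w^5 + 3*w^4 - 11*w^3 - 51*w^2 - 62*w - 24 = (w + 2)*(w^4 + w^3 - 13*w^2 - 25*w - 12) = (w + 1)*(w + 2)*(w^3 - 13*w - 12) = (w - 4)*(w + 1)*(w + 2)*(w^2 + 4*w + 3) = (w - 4)*(w + 1)*(w + 2)*(w + 3)*(w + 1)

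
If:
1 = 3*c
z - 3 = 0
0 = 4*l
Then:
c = 1/3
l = 0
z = 3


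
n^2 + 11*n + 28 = (n + 4)*(n + 7)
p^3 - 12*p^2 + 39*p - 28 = (p - 7)*(p - 4)*(p - 1)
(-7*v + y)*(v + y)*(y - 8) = -7*v^2*y + 56*v^2 - 6*v*y^2 + 48*v*y + y^3 - 8*y^2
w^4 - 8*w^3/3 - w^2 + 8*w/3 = w*(w - 8/3)*(w - 1)*(w + 1)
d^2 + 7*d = d*(d + 7)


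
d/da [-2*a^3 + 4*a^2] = 2*a*(4 - 3*a)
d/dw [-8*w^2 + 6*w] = 6 - 16*w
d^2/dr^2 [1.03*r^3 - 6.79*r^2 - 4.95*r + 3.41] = 6.18*r - 13.58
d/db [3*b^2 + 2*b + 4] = 6*b + 2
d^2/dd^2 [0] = 0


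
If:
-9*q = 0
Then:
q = 0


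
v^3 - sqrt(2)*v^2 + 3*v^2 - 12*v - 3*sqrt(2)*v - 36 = (v + 3)*(v - 3*sqrt(2))*(v + 2*sqrt(2))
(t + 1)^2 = t^2 + 2*t + 1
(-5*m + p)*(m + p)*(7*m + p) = -35*m^3 - 33*m^2*p + 3*m*p^2 + p^3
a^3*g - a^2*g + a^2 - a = a*(a - 1)*(a*g + 1)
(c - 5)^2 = c^2 - 10*c + 25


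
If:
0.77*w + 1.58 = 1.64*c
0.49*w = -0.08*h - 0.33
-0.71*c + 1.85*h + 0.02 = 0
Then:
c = 0.63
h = 0.23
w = -0.71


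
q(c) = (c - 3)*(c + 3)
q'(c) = 2*c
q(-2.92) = -0.47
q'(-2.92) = -5.84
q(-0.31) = -8.90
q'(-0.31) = -0.62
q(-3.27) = 1.69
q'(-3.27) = -6.54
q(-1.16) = -7.65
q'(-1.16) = -2.32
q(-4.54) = 11.61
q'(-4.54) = -9.08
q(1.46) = -6.87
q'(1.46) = 2.92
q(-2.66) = -1.92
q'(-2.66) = -5.32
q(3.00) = 0.00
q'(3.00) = 6.00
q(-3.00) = 0.00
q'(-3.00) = -6.00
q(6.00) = 27.00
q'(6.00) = 12.00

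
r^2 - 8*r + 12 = (r - 6)*(r - 2)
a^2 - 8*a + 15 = (a - 5)*(a - 3)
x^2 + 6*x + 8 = (x + 2)*(x + 4)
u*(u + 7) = u^2 + 7*u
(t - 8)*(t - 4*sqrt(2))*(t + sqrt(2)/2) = t^3 - 8*t^2 - 7*sqrt(2)*t^2/2 - 4*t + 28*sqrt(2)*t + 32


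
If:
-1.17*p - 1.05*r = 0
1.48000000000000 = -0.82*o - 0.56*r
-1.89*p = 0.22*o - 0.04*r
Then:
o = -1.66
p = 0.19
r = -0.21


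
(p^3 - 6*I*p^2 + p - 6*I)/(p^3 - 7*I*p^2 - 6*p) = (p + I)/p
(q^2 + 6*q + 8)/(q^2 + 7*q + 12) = (q + 2)/(q + 3)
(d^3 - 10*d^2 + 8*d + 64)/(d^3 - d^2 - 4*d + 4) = (d^2 - 12*d + 32)/(d^2 - 3*d + 2)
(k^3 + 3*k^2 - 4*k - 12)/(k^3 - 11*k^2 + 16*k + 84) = (k^2 + k - 6)/(k^2 - 13*k + 42)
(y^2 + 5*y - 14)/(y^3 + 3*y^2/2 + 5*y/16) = 16*(y^2 + 5*y - 14)/(y*(16*y^2 + 24*y + 5))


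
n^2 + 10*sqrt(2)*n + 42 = (n + 3*sqrt(2))*(n + 7*sqrt(2))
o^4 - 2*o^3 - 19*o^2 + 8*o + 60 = (o - 5)*(o - 2)*(o + 2)*(o + 3)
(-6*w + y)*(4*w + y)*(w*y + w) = -24*w^3*y - 24*w^3 - 2*w^2*y^2 - 2*w^2*y + w*y^3 + w*y^2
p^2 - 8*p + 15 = (p - 5)*(p - 3)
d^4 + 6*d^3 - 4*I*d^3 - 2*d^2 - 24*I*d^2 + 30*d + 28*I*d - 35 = (d - 1)*(d + 7)*(d - 5*I)*(d + I)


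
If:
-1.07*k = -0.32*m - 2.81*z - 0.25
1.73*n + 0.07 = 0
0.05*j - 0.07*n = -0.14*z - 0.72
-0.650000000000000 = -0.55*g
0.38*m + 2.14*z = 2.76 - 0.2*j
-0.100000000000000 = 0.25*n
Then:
No Solution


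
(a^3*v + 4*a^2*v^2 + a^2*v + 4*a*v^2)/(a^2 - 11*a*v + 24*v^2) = a*v*(a^2 + 4*a*v + a + 4*v)/(a^2 - 11*a*v + 24*v^2)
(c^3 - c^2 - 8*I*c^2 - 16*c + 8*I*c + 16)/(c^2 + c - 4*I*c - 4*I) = (c^2 - c*(1 + 4*I) + 4*I)/(c + 1)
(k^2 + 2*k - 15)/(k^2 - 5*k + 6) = (k + 5)/(k - 2)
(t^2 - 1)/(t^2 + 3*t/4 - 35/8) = 8*(t^2 - 1)/(8*t^2 + 6*t - 35)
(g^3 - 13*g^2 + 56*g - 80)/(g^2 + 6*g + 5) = (g^3 - 13*g^2 + 56*g - 80)/(g^2 + 6*g + 5)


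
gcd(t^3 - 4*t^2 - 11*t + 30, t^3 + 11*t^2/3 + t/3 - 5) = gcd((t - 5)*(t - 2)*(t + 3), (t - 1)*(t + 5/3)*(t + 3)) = t + 3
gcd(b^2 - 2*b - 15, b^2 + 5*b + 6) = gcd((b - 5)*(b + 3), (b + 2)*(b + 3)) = b + 3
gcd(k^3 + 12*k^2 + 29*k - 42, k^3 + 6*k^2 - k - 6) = k^2 + 5*k - 6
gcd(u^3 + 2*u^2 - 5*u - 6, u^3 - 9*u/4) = 1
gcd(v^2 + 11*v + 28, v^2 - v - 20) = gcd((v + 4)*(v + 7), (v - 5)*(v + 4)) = v + 4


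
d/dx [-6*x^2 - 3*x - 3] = -12*x - 3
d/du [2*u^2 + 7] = 4*u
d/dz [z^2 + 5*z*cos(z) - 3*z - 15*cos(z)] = -5*z*sin(z) + 2*z + 15*sin(z) + 5*cos(z) - 3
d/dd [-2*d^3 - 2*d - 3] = -6*d^2 - 2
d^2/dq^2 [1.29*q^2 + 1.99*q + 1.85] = 2.58000000000000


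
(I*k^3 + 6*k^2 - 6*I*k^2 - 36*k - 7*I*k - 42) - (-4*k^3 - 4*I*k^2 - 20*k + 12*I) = 4*k^3 + I*k^3 + 6*k^2 - 2*I*k^2 - 16*k - 7*I*k - 42 - 12*I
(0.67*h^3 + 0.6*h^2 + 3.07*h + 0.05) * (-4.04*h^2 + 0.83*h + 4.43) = -2.7068*h^5 - 1.8679*h^4 - 8.9367*h^3 + 5.0041*h^2 + 13.6416*h + 0.2215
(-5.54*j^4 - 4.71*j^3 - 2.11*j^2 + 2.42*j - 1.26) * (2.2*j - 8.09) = -12.188*j^5 + 34.4566*j^4 + 33.4619*j^3 + 22.3939*j^2 - 22.3498*j + 10.1934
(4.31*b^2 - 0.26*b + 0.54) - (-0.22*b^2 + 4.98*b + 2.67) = 4.53*b^2 - 5.24*b - 2.13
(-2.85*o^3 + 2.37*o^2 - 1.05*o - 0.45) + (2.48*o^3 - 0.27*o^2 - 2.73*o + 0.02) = -0.37*o^3 + 2.1*o^2 - 3.78*o - 0.43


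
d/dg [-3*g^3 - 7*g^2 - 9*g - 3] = -9*g^2 - 14*g - 9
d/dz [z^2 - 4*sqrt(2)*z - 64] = 2*z - 4*sqrt(2)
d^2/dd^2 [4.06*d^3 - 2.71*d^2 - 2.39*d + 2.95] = 24.36*d - 5.42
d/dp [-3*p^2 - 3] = -6*p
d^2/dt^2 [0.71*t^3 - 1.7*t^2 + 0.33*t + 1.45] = 4.26*t - 3.4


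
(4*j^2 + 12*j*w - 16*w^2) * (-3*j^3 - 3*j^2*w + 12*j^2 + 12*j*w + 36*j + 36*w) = -12*j^5 - 48*j^4*w + 48*j^4 + 12*j^3*w^2 + 192*j^3*w + 144*j^3 + 48*j^2*w^3 - 48*j^2*w^2 + 576*j^2*w - 192*j*w^3 - 144*j*w^2 - 576*w^3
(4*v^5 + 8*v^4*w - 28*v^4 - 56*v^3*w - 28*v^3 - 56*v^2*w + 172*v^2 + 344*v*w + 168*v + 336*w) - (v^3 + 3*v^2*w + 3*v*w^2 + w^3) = 4*v^5 + 8*v^4*w - 28*v^4 - 56*v^3*w - 29*v^3 - 59*v^2*w + 172*v^2 - 3*v*w^2 + 344*v*w + 168*v - w^3 + 336*w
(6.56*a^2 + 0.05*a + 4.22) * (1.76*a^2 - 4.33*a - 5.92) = 11.5456*a^4 - 28.3168*a^3 - 31.6245*a^2 - 18.5686*a - 24.9824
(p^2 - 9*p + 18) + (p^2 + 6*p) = 2*p^2 - 3*p + 18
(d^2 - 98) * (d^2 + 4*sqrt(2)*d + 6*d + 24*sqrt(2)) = d^4 + 4*sqrt(2)*d^3 + 6*d^3 - 98*d^2 + 24*sqrt(2)*d^2 - 588*d - 392*sqrt(2)*d - 2352*sqrt(2)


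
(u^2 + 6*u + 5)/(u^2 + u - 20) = (u + 1)/(u - 4)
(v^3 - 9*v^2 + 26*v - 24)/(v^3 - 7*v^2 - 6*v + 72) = (v^2 - 5*v + 6)/(v^2 - 3*v - 18)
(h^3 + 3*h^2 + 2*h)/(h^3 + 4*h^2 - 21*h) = (h^2 + 3*h + 2)/(h^2 + 4*h - 21)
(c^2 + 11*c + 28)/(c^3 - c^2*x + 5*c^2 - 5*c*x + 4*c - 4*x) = (-c - 7)/(-c^2 + c*x - c + x)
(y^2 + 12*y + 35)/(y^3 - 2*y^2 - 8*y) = (y^2 + 12*y + 35)/(y*(y^2 - 2*y - 8))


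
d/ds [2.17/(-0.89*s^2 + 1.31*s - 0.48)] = (3.8626*s - 2.8427)/(0.89*s^2 - 1.31*s + 0.48)^2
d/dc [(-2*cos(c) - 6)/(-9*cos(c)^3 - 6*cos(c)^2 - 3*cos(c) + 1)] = 32*(18*cos(c)^3 + 87*cos(c)^2 + 36*cos(c) + 10)*sin(c)/(-24*sin(c)^2 + 39*cos(c) + 9*cos(3*c) + 20)^2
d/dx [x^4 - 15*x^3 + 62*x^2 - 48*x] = 4*x^3 - 45*x^2 + 124*x - 48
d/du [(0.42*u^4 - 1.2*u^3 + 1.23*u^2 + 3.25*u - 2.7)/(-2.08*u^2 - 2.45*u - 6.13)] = (-1.7472*u^5 - 0.591000000000001*u^4 - 4.4184*u^3 + 25.8145*u^2 - 26.3118*u - 26.5375)/(4.3264*u^4 + 10.192*u^3 + 31.5033*u^2 + 30.037*u + 37.5769)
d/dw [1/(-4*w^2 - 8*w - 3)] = 8*(w + 1)/(4*w^2 + 8*w + 3)^2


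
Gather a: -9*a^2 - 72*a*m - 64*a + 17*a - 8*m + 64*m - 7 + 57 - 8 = -9*a^2 + a*(-72*m - 47) + 56*m + 42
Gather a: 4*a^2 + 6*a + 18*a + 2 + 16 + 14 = 4*a^2 + 24*a + 32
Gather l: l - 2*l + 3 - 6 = -l - 3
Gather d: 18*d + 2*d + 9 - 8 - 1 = 20*d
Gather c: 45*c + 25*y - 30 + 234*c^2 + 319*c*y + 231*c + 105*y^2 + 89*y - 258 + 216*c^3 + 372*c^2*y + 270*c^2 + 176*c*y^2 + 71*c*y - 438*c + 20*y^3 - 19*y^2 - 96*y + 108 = 216*c^3 + c^2*(372*y + 504) + c*(176*y^2 + 390*y - 162) + 20*y^3 + 86*y^2 + 18*y - 180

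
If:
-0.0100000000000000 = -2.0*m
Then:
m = 0.00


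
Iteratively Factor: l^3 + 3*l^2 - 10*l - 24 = (l + 4)*(l^2 - l - 6) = (l - 3)*(l + 4)*(l + 2)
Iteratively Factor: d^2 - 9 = (d + 3)*(d - 3)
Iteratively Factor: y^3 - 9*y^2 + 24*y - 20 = (y - 2)*(y^2 - 7*y + 10) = (y - 5)*(y - 2)*(y - 2)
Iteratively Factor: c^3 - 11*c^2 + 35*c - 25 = (c - 5)*(c^2 - 6*c + 5) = (c - 5)^2*(c - 1)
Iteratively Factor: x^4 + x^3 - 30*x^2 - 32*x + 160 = (x + 4)*(x^3 - 3*x^2 - 18*x + 40) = (x - 2)*(x + 4)*(x^2 - x - 20) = (x - 5)*(x - 2)*(x + 4)*(x + 4)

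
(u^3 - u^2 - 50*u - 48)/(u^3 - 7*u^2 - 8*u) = (u + 6)/u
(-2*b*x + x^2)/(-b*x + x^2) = (2*b - x)/(b - x)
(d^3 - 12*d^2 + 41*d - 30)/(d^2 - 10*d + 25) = (d^2 - 7*d + 6)/(d - 5)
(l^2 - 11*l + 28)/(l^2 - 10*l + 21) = (l - 4)/(l - 3)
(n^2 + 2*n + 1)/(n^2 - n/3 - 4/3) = 3*(n + 1)/(3*n - 4)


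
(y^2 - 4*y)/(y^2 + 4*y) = (y - 4)/(y + 4)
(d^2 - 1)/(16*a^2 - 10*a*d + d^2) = (d^2 - 1)/(16*a^2 - 10*a*d + d^2)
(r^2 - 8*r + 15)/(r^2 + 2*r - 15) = (r - 5)/(r + 5)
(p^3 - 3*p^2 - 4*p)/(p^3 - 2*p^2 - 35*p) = (-p^2 + 3*p + 4)/(-p^2 + 2*p + 35)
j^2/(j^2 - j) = j/(j - 1)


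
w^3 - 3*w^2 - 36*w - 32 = (w - 8)*(w + 1)*(w + 4)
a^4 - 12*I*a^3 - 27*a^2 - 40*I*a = a*(a - 8*I)*(a - 5*I)*(a + I)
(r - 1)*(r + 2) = r^2 + r - 2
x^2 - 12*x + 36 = (x - 6)^2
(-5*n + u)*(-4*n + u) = 20*n^2 - 9*n*u + u^2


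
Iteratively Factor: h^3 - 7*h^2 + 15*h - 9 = (h - 3)*(h^2 - 4*h + 3) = (h - 3)*(h - 1)*(h - 3)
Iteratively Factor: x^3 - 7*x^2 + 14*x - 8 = (x - 2)*(x^2 - 5*x + 4) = (x - 4)*(x - 2)*(x - 1)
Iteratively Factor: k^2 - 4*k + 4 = (k - 2)*(k - 2)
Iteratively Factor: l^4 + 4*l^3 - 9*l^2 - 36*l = (l + 3)*(l^3 + l^2 - 12*l) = (l + 3)*(l + 4)*(l^2 - 3*l) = l*(l + 3)*(l + 4)*(l - 3)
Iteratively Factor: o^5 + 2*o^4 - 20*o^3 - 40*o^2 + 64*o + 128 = (o - 2)*(o^4 + 4*o^3 - 12*o^2 - 64*o - 64) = (o - 4)*(o - 2)*(o^3 + 8*o^2 + 20*o + 16) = (o - 4)*(o - 2)*(o + 2)*(o^2 + 6*o + 8) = (o - 4)*(o - 2)*(o + 2)^2*(o + 4)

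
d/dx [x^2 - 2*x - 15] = 2*x - 2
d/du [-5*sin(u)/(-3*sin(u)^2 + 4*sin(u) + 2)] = 5*(3*cos(u)^2 - 5)*cos(u)/(3*sin(u)^2 - 4*sin(u) - 2)^2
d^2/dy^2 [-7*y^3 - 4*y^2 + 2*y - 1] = -42*y - 8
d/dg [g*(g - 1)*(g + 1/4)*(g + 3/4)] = 4*g^3 - 13*g/8 - 3/16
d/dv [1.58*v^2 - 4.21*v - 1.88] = 3.16*v - 4.21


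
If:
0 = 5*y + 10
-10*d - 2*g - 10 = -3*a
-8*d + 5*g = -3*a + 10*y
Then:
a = -11*g - 140/3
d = -7*g/2 - 15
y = -2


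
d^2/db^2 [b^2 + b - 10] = 2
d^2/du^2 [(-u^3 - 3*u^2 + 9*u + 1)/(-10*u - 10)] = (u^3 + 3*u^2 + 3*u + 11)/(5*(u^3 + 3*u^2 + 3*u + 1))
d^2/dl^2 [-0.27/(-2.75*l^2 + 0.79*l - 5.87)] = (-4.08375*l^2 + 1.17315*l + 0.27*(5.5*l - 0.79)*(11.0*l - 1.58) - 8.71695)/(2.75*l^2 - 0.79*l + 5.87)^3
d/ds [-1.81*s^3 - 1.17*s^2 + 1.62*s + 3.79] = -5.43*s^2 - 2.34*s + 1.62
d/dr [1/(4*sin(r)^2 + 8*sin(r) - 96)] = -(sin(r) + 1)*cos(r)/(2*(sin(r)^2 + 2*sin(r) - 24)^2)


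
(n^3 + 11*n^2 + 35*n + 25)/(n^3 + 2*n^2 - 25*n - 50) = (n^2 + 6*n + 5)/(n^2 - 3*n - 10)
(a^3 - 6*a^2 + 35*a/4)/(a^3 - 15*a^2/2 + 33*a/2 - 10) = a*(2*a - 7)/(2*(a^2 - 5*a + 4))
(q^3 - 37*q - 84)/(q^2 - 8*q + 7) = (q^2 + 7*q + 12)/(q - 1)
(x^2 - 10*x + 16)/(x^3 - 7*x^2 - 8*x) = (x - 2)/(x*(x + 1))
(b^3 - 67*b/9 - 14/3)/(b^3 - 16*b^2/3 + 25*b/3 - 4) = (9*b^2 + 27*b + 14)/(3*(3*b^2 - 7*b + 4))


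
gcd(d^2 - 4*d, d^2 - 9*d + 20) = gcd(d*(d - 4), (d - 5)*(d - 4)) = d - 4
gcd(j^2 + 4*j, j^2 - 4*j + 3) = 1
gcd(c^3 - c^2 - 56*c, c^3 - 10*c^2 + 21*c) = c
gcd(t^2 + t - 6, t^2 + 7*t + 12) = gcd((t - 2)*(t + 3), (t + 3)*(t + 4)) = t + 3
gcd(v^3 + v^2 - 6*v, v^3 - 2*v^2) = v^2 - 2*v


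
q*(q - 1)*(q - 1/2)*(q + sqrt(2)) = q^4 - 3*q^3/2 + sqrt(2)*q^3 - 3*sqrt(2)*q^2/2 + q^2/2 + sqrt(2)*q/2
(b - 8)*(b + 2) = b^2 - 6*b - 16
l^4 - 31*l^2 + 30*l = l*(l - 5)*(l - 1)*(l + 6)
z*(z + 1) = z^2 + z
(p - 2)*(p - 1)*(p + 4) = p^3 + p^2 - 10*p + 8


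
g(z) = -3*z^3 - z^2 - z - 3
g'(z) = -9*z^2 - 2*z - 1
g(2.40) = -52.63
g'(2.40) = -57.64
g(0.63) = -4.78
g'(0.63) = -5.83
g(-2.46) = 38.07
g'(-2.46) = -50.54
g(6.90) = -1043.04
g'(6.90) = -443.29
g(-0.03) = -2.97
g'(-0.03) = -0.95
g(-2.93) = 66.81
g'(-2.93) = -72.40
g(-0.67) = -1.88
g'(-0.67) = -3.70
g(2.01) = -33.41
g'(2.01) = -41.38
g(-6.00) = 615.00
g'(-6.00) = -313.00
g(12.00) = -5343.00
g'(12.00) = -1321.00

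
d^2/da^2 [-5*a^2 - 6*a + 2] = -10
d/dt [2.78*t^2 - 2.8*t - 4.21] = 5.56*t - 2.8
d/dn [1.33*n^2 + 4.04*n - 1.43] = 2.66*n + 4.04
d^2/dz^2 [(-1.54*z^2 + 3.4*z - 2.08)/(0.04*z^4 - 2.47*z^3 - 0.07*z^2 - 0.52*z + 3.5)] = (-0.014784*z^8 + 0.978191999999999*z^7 - 24.240676*z^6 + 130.181976*z^5 - 131.179896*z^4 - 210.075744*z^3 + 337.856136*z^2 - 103.345872*z - 27.498064)/(6.4e-5*z^12 - 0.011856*z^11 + 0.731772*z^10 - 15.030223*z^9 - 0.955545*z^8 - 11.619777*z^7 + 63.493307*z^6 + 1.182792*z^5 + 28.437066*z^4 - 90.148708*z^3 + 0.2667*z^2 - 19.11*z + 42.875)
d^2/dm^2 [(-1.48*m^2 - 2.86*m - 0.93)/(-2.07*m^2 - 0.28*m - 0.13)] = (7.105427357601e-15*m^4 + 22.794012*m^3 + 21.520134*m^2 - 1.383588*m - 0.512886)/(8.869743*m^6 + 3.599316*m^5 + 2.157975*m^4 + 0.47404*m^3 + 0.135525*m^2 + 0.014196*m + 0.002197)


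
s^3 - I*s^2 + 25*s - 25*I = (s - 5*I)*(s - I)*(s + 5*I)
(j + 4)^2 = j^2 + 8*j + 16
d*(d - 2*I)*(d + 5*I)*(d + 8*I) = d^4 + 11*I*d^3 - 14*d^2 + 80*I*d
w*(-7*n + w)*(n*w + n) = -7*n^2*w^2 - 7*n^2*w + n*w^3 + n*w^2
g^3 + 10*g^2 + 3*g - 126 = (g - 3)*(g + 6)*(g + 7)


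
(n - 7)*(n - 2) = n^2 - 9*n + 14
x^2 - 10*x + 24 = (x - 6)*(x - 4)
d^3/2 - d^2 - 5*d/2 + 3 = (d/2 + 1)*(d - 3)*(d - 1)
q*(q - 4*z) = q^2 - 4*q*z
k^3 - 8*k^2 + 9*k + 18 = (k - 6)*(k - 3)*(k + 1)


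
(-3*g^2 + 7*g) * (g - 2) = -3*g^3 + 13*g^2 - 14*g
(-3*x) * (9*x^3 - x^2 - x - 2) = -27*x^4 + 3*x^3 + 3*x^2 + 6*x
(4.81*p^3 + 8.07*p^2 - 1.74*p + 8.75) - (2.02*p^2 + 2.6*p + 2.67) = 4.81*p^3 + 6.05*p^2 - 4.34*p + 6.08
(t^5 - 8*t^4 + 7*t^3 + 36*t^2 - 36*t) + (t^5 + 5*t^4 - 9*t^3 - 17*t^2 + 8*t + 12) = 2*t^5 - 3*t^4 - 2*t^3 + 19*t^2 - 28*t + 12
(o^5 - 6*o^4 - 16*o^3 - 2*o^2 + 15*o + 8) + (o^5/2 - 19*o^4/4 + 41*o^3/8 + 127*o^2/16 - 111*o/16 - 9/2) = 3*o^5/2 - 43*o^4/4 - 87*o^3/8 + 95*o^2/16 + 129*o/16 + 7/2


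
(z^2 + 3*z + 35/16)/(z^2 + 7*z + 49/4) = (16*z^2 + 48*z + 35)/(4*(4*z^2 + 28*z + 49))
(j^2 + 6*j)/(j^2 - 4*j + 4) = j*(j + 6)/(j^2 - 4*j + 4)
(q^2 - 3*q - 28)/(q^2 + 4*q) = (q - 7)/q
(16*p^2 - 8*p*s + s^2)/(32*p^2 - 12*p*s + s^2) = (4*p - s)/(8*p - s)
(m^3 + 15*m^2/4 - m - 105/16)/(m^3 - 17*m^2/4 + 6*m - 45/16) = (4*m^2 + 20*m + 21)/(4*m^2 - 12*m + 9)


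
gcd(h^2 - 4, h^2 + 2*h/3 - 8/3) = h + 2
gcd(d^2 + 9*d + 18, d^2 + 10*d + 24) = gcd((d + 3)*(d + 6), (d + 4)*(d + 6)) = d + 6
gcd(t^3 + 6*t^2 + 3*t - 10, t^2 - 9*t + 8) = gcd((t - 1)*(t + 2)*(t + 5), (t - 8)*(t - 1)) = t - 1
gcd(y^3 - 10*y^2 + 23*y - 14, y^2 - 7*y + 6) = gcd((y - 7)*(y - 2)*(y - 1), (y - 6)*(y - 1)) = y - 1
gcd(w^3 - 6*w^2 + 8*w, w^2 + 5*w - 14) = w - 2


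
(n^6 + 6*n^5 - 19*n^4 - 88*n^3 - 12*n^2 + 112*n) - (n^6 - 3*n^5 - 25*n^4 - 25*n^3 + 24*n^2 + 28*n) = 9*n^5 + 6*n^4 - 63*n^3 - 36*n^2 + 84*n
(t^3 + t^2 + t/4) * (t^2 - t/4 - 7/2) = t^5 + 3*t^4/4 - 7*t^3/2 - 57*t^2/16 - 7*t/8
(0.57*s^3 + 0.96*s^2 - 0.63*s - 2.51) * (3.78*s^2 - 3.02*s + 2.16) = 2.1546*s^5 + 1.9074*s^4 - 4.0494*s^3 - 5.5116*s^2 + 6.2194*s - 5.4216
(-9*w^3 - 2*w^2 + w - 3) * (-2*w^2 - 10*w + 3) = 18*w^5 + 94*w^4 - 9*w^3 - 10*w^2 + 33*w - 9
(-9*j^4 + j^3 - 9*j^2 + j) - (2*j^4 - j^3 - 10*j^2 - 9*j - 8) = -11*j^4 + 2*j^3 + j^2 + 10*j + 8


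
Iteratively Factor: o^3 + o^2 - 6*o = (o + 3)*(o^2 - 2*o) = o*(o + 3)*(o - 2)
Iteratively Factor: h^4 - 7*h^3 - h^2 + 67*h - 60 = (h - 5)*(h^3 - 2*h^2 - 11*h + 12) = (h - 5)*(h + 3)*(h^2 - 5*h + 4) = (h - 5)*(h - 1)*(h + 3)*(h - 4)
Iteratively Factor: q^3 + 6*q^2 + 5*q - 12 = (q - 1)*(q^2 + 7*q + 12) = (q - 1)*(q + 4)*(q + 3)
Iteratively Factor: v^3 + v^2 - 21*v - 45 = (v + 3)*(v^2 - 2*v - 15) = (v - 5)*(v + 3)*(v + 3)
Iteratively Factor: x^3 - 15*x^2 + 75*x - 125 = (x - 5)*(x^2 - 10*x + 25) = (x - 5)^2*(x - 5)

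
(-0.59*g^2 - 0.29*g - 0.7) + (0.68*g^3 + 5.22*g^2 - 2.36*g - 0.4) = 0.68*g^3 + 4.63*g^2 - 2.65*g - 1.1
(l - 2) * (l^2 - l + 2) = l^3 - 3*l^2 + 4*l - 4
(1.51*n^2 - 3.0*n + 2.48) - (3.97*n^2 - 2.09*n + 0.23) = -2.46*n^2 - 0.91*n + 2.25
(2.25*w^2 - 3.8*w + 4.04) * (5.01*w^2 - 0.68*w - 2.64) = 11.2725*w^4 - 20.568*w^3 + 16.8844*w^2 + 7.2848*w - 10.6656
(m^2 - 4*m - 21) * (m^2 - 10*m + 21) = m^4 - 14*m^3 + 40*m^2 + 126*m - 441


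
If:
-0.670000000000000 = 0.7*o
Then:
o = -0.96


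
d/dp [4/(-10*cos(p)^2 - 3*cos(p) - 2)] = -4*(20*cos(p) + 3)*sin(p)/(10*cos(p)^2 + 3*cos(p) + 2)^2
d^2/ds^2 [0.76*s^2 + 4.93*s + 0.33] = 1.52000000000000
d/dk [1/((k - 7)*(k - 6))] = (13 - 2*k)/(k^4 - 26*k^3 + 253*k^2 - 1092*k + 1764)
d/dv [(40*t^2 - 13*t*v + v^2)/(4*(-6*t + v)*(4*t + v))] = t*(392*t^2 - 128*t*v + 11*v^2)/(4*(576*t^4 + 96*t^3*v - 44*t^2*v^2 - 4*t*v^3 + v^4))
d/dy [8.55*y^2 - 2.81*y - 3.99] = 17.1*y - 2.81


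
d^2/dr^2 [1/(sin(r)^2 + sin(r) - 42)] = (-4*sin(r)^4 - 3*sin(r)^3 - 163*sin(r)^2 - 36*sin(r) + 86)/(sin(r)^2 + sin(r) - 42)^3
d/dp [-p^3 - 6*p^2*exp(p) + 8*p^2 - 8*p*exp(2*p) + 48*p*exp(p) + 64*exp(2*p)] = -6*p^2*exp(p) - 3*p^2 - 16*p*exp(2*p) + 36*p*exp(p) + 16*p + 120*exp(2*p) + 48*exp(p)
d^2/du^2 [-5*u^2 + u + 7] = -10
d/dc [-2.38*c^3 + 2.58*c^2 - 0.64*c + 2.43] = -7.14*c^2 + 5.16*c - 0.64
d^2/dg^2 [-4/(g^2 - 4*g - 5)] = 8*(-g^2 + 4*g + 4*(g - 2)^2 + 5)/(-g^2 + 4*g + 5)^3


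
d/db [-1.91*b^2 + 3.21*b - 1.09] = 3.21 - 3.82*b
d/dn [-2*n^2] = -4*n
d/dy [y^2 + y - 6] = 2*y + 1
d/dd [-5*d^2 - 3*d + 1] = -10*d - 3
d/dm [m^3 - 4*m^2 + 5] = m*(3*m - 8)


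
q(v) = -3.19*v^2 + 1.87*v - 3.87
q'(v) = 1.87 - 6.38*v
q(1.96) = -12.46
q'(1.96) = -10.63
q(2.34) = -16.96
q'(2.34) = -13.06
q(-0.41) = -5.17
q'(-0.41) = 4.49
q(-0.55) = -5.86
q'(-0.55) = 5.38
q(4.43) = -58.19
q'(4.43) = -26.39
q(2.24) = -15.69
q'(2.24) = -12.42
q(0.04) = -3.80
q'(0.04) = 1.61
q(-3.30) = -44.78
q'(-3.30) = 22.92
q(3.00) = -26.97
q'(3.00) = -17.27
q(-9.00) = -279.09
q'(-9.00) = 59.29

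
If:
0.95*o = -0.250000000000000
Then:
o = -0.26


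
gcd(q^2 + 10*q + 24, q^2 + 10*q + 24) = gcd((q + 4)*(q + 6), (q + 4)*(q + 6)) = q^2 + 10*q + 24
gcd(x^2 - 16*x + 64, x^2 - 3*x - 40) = x - 8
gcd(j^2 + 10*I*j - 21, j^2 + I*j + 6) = j + 3*I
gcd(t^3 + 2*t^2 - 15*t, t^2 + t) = t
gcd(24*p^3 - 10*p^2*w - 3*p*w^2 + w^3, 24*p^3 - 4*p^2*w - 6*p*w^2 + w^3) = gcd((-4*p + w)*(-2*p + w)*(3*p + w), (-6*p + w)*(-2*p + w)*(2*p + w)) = 2*p - w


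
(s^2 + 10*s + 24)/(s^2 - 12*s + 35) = (s^2 + 10*s + 24)/(s^2 - 12*s + 35)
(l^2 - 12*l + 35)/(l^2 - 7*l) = (l - 5)/l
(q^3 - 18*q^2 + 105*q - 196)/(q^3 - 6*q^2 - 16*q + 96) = (q^2 - 14*q + 49)/(q^2 - 2*q - 24)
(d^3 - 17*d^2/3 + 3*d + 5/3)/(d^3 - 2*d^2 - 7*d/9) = 3*(d^2 - 6*d + 5)/(d*(3*d - 7))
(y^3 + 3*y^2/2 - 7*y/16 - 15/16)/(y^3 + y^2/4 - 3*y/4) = (y + 5/4)/y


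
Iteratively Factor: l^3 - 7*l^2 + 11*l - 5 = (l - 5)*(l^2 - 2*l + 1) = (l - 5)*(l - 1)*(l - 1)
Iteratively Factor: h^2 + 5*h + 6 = (h + 3)*(h + 2)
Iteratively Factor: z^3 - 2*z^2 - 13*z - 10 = (z - 5)*(z^2 + 3*z + 2) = (z - 5)*(z + 1)*(z + 2)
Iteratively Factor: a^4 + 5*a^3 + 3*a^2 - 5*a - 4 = (a + 1)*(a^3 + 4*a^2 - a - 4) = (a + 1)^2*(a^2 + 3*a - 4) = (a + 1)^2*(a + 4)*(a - 1)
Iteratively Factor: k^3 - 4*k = (k - 2)*(k^2 + 2*k) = k*(k - 2)*(k + 2)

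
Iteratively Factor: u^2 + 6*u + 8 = (u + 2)*(u + 4)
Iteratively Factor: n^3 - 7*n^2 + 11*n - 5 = (n - 5)*(n^2 - 2*n + 1) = (n - 5)*(n - 1)*(n - 1)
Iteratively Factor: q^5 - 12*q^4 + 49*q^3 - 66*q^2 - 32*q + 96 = (q - 3)*(q^4 - 9*q^3 + 22*q^2 - 32) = (q - 4)*(q - 3)*(q^3 - 5*q^2 + 2*q + 8) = (q - 4)*(q - 3)*(q + 1)*(q^2 - 6*q + 8) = (q - 4)^2*(q - 3)*(q + 1)*(q - 2)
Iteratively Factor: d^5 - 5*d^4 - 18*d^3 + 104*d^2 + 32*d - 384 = (d + 2)*(d^4 - 7*d^3 - 4*d^2 + 112*d - 192) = (d - 4)*(d + 2)*(d^3 - 3*d^2 - 16*d + 48) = (d - 4)*(d - 3)*(d + 2)*(d^2 - 16) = (d - 4)^2*(d - 3)*(d + 2)*(d + 4)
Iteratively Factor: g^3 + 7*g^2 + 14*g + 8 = (g + 1)*(g^2 + 6*g + 8) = (g + 1)*(g + 2)*(g + 4)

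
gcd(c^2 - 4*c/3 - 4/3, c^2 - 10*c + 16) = c - 2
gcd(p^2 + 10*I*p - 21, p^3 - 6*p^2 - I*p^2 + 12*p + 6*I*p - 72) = p + 3*I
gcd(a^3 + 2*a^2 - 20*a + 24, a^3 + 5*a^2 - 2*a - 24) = a - 2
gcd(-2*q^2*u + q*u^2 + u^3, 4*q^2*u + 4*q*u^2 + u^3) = 2*q*u + u^2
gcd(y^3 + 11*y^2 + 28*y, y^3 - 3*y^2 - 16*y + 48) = y + 4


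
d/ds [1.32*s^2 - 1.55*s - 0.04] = 2.64*s - 1.55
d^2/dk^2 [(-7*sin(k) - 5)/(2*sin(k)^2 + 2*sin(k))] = (7*sin(k) + 6 - 5/sin(k) - 20/sin(k)^2 - 10/sin(k)^3)/(2*(sin(k) + 1)^2)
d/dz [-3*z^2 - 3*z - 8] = -6*z - 3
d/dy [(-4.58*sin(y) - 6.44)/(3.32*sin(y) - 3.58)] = 37.7772*cos(y)/(3.32*sin(y) - 3.58)^2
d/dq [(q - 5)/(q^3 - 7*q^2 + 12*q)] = (q*(q^2 - 7*q + 12) - (q - 5)*(3*q^2 - 14*q + 12))/(q^2*(q^2 - 7*q + 12)^2)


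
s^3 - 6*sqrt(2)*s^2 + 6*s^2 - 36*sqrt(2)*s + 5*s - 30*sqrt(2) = (s + 1)*(s + 5)*(s - 6*sqrt(2))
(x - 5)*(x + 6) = x^2 + x - 30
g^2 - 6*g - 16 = (g - 8)*(g + 2)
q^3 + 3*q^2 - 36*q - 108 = (q - 6)*(q + 3)*(q + 6)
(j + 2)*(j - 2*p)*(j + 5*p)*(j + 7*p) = j^4 + 10*j^3*p + 2*j^3 + 11*j^2*p^2 + 20*j^2*p - 70*j*p^3 + 22*j*p^2 - 140*p^3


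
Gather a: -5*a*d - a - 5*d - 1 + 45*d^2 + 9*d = a*(-5*d - 1) + 45*d^2 + 4*d - 1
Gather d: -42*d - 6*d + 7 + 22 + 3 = 32 - 48*d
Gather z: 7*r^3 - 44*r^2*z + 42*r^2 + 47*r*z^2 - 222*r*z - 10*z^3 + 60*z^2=7*r^3 + 42*r^2 - 10*z^3 + z^2*(47*r + 60) + z*(-44*r^2 - 222*r)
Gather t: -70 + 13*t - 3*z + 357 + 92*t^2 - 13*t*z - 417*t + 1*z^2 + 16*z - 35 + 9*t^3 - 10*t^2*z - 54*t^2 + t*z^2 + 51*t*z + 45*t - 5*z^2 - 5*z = 9*t^3 + t^2*(38 - 10*z) + t*(z^2 + 38*z - 359) - 4*z^2 + 8*z + 252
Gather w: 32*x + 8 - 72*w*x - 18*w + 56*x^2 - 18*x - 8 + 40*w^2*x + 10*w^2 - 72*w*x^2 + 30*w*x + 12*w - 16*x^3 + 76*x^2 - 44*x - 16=w^2*(40*x + 10) + w*(-72*x^2 - 42*x - 6) - 16*x^3 + 132*x^2 - 30*x - 16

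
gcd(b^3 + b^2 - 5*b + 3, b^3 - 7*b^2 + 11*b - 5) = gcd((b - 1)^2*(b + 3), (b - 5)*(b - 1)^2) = b^2 - 2*b + 1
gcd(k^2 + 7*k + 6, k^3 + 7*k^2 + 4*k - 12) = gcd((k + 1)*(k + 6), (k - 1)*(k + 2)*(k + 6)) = k + 6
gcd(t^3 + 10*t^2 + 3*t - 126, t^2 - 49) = t + 7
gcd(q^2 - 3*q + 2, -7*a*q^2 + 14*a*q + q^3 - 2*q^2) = q - 2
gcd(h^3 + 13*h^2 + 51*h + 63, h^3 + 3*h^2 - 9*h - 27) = h^2 + 6*h + 9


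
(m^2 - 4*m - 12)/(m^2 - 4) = (m - 6)/(m - 2)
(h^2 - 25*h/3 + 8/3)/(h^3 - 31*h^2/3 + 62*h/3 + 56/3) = (3*h^2 - 25*h + 8)/(3*h^3 - 31*h^2 + 62*h + 56)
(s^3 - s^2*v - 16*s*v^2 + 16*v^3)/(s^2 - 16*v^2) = s - v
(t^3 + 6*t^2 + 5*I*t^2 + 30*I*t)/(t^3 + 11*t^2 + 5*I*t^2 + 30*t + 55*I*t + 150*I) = t/(t + 5)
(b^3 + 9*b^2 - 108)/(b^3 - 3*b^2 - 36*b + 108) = (b + 6)/(b - 6)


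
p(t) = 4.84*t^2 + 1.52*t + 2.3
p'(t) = 9.68*t + 1.52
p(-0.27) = 2.24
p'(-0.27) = -1.09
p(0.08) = 2.45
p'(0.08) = 2.29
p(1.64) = 17.81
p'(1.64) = 17.40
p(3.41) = 63.76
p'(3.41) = 34.53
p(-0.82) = 4.31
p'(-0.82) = -6.42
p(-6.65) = 206.23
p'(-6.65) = -62.85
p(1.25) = 11.76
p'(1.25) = 13.62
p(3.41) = 63.76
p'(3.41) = 34.53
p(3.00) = 50.42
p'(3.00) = 30.56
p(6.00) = 185.66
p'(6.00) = 59.60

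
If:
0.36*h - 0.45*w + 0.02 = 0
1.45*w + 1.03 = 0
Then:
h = -0.94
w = -0.71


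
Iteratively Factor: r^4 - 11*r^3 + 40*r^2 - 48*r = (r - 4)*(r^3 - 7*r^2 + 12*r) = (r - 4)*(r - 3)*(r^2 - 4*r) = (r - 4)^2*(r - 3)*(r)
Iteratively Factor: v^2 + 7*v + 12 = (v + 3)*(v + 4)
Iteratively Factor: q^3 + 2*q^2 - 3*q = (q + 3)*(q^2 - q) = q*(q + 3)*(q - 1)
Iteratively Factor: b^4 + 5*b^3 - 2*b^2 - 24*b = (b + 4)*(b^3 + b^2 - 6*b) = b*(b + 4)*(b^2 + b - 6) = b*(b + 3)*(b + 4)*(b - 2)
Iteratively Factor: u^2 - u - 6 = (u + 2)*(u - 3)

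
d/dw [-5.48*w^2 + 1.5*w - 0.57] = 1.5 - 10.96*w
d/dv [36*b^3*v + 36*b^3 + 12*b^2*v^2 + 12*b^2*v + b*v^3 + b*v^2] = b*(36*b^2 + 24*b*v + 12*b + 3*v^2 + 2*v)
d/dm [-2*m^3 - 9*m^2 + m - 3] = -6*m^2 - 18*m + 1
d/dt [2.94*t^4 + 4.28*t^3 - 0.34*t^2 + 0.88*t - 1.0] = 11.76*t^3 + 12.84*t^2 - 0.68*t + 0.88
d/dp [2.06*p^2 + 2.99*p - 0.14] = 4.12*p + 2.99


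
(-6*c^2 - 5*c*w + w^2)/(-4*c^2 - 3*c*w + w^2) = (-6*c + w)/(-4*c + w)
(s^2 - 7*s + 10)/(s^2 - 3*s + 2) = (s - 5)/(s - 1)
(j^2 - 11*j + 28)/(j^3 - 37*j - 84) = (j - 4)/(j^2 + 7*j + 12)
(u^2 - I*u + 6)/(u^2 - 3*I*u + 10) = (u - 3*I)/(u - 5*I)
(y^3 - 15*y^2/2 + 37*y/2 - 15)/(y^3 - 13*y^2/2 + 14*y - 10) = (y - 3)/(y - 2)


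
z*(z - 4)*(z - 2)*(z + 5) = z^4 - z^3 - 22*z^2 + 40*z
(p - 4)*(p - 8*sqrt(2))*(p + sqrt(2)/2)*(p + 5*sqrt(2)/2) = p^4 - 5*sqrt(2)*p^3 - 4*p^3 - 91*p^2/2 + 20*sqrt(2)*p^2 - 20*sqrt(2)*p + 182*p + 80*sqrt(2)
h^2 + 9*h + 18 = (h + 3)*(h + 6)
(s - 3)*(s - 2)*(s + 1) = s^3 - 4*s^2 + s + 6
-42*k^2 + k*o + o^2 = (-6*k + o)*(7*k + o)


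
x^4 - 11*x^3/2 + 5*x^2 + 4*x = x*(x - 4)*(x - 2)*(x + 1/2)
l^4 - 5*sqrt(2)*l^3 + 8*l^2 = l^2*(l - 4*sqrt(2))*(l - sqrt(2))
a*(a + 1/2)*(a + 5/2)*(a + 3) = a^4 + 6*a^3 + 41*a^2/4 + 15*a/4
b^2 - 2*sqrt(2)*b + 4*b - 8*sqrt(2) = (b + 4)*(b - 2*sqrt(2))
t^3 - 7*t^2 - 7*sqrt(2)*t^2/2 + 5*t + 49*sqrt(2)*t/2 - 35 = (t - 7)*(t - 5*sqrt(2)/2)*(t - sqrt(2))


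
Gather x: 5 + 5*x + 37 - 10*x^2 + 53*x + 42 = -10*x^2 + 58*x + 84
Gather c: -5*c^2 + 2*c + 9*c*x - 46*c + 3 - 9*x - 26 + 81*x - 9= -5*c^2 + c*(9*x - 44) + 72*x - 32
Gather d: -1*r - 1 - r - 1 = -2*r - 2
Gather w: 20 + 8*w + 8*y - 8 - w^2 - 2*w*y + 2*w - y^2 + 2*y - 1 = -w^2 + w*(10 - 2*y) - y^2 + 10*y + 11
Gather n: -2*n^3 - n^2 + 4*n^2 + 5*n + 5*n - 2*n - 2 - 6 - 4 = -2*n^3 + 3*n^2 + 8*n - 12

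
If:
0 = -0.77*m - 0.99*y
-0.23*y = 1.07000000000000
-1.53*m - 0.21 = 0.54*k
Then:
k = -17.34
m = 5.98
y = -4.65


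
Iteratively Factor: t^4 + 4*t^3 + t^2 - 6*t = (t)*(t^3 + 4*t^2 + t - 6) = t*(t + 2)*(t^2 + 2*t - 3) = t*(t + 2)*(t + 3)*(t - 1)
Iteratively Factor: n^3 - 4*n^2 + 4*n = (n - 2)*(n^2 - 2*n) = n*(n - 2)*(n - 2)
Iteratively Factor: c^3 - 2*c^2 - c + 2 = (c + 1)*(c^2 - 3*c + 2) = (c - 1)*(c + 1)*(c - 2)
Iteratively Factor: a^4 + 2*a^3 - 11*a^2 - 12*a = (a)*(a^3 + 2*a^2 - 11*a - 12) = a*(a + 4)*(a^2 - 2*a - 3) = a*(a - 3)*(a + 4)*(a + 1)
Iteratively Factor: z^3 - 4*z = (z + 2)*(z^2 - 2*z) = z*(z + 2)*(z - 2)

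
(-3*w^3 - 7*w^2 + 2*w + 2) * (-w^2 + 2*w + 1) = 3*w^5 + w^4 - 19*w^3 - 5*w^2 + 6*w + 2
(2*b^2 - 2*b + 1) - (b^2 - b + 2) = b^2 - b - 1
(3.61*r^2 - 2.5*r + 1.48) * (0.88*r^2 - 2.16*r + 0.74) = 3.1768*r^4 - 9.9976*r^3 + 9.3738*r^2 - 5.0468*r + 1.0952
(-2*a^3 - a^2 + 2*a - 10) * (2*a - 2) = -4*a^4 + 2*a^3 + 6*a^2 - 24*a + 20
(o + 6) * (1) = o + 6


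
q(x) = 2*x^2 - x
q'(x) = 4*x - 1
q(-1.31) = 4.74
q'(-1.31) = -6.24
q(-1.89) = 9.03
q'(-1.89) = -8.56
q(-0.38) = 0.67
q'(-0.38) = -2.52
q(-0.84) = 2.25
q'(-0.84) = -4.36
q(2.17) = 7.25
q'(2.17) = 7.68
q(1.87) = 5.12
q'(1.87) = 6.48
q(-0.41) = 0.75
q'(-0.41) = -2.64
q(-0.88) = 2.43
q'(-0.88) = -4.52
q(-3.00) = 21.00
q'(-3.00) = -13.00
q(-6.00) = 78.00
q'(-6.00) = -25.00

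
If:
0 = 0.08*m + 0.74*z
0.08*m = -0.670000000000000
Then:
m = -8.38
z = 0.91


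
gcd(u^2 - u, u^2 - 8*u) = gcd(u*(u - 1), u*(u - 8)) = u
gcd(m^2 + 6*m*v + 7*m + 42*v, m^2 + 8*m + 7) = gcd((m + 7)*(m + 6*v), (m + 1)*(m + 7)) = m + 7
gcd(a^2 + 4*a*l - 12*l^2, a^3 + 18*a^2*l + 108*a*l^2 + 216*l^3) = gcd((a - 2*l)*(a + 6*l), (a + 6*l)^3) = a + 6*l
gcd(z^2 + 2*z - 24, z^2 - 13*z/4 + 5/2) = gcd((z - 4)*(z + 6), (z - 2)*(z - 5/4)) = 1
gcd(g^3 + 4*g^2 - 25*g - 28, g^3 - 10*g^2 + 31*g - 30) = 1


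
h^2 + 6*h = h*(h + 6)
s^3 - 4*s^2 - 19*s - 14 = (s - 7)*(s + 1)*(s + 2)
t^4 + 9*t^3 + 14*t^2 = t^2*(t + 2)*(t + 7)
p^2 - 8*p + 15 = (p - 5)*(p - 3)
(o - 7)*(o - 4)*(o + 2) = o^3 - 9*o^2 + 6*o + 56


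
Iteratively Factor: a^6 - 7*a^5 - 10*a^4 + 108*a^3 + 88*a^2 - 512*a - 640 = (a - 4)*(a^5 - 3*a^4 - 22*a^3 + 20*a^2 + 168*a + 160) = (a - 4)*(a + 2)*(a^4 - 5*a^3 - 12*a^2 + 44*a + 80) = (a - 4)*(a + 2)^2*(a^3 - 7*a^2 + 2*a + 40) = (a - 4)^2*(a + 2)^2*(a^2 - 3*a - 10) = (a - 5)*(a - 4)^2*(a + 2)^2*(a + 2)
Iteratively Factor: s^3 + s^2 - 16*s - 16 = (s - 4)*(s^2 + 5*s + 4) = (s - 4)*(s + 4)*(s + 1)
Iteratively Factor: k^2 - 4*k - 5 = (k + 1)*(k - 5)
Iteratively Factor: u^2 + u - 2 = (u - 1)*(u + 2)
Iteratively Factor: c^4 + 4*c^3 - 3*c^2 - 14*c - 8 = (c + 1)*(c^3 + 3*c^2 - 6*c - 8) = (c + 1)*(c + 4)*(c^2 - c - 2) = (c - 2)*(c + 1)*(c + 4)*(c + 1)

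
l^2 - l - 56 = (l - 8)*(l + 7)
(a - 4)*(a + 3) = a^2 - a - 12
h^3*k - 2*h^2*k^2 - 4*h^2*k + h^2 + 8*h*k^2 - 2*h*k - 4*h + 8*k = (h - 4)*(h - 2*k)*(h*k + 1)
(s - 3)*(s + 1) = s^2 - 2*s - 3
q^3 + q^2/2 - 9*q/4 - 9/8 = (q - 3/2)*(q + 1/2)*(q + 3/2)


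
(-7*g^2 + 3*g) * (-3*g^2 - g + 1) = 21*g^4 - 2*g^3 - 10*g^2 + 3*g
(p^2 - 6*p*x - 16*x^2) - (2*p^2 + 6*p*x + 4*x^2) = -p^2 - 12*p*x - 20*x^2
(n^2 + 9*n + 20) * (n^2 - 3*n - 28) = n^4 + 6*n^3 - 35*n^2 - 312*n - 560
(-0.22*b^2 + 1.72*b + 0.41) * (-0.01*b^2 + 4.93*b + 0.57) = 0.0022*b^4 - 1.1018*b^3 + 8.3501*b^2 + 3.0017*b + 0.2337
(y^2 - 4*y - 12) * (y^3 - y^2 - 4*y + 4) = y^5 - 5*y^4 - 12*y^3 + 32*y^2 + 32*y - 48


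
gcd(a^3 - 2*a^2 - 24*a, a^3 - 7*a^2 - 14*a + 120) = a^2 - 2*a - 24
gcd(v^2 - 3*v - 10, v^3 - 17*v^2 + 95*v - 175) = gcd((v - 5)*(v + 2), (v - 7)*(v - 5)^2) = v - 5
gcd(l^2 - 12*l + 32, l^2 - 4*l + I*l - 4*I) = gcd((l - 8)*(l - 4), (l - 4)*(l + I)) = l - 4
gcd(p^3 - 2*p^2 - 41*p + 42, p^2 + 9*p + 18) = p + 6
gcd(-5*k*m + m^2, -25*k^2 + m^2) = 5*k - m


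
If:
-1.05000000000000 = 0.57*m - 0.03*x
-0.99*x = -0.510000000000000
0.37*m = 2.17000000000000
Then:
No Solution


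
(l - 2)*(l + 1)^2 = l^3 - 3*l - 2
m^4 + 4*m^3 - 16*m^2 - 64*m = m*(m - 4)*(m + 4)^2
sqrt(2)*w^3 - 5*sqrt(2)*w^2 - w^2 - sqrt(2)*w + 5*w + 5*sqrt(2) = (w - 5)*(w - sqrt(2))*(sqrt(2)*w + 1)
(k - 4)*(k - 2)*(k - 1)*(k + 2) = k^4 - 5*k^3 + 20*k - 16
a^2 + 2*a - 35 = (a - 5)*(a + 7)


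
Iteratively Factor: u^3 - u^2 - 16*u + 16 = (u - 1)*(u^2 - 16) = (u - 4)*(u - 1)*(u + 4)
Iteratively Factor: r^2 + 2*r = (r)*(r + 2)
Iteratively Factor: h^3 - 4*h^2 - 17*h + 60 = (h - 5)*(h^2 + h - 12) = (h - 5)*(h - 3)*(h + 4)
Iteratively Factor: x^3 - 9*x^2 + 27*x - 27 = (x - 3)*(x^2 - 6*x + 9) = (x - 3)^2*(x - 3)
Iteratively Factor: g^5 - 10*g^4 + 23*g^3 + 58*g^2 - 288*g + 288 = (g - 4)*(g^4 - 6*g^3 - g^2 + 54*g - 72) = (g - 4)*(g - 3)*(g^3 - 3*g^2 - 10*g + 24) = (g - 4)*(g - 3)*(g + 3)*(g^2 - 6*g + 8) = (g - 4)*(g - 3)*(g - 2)*(g + 3)*(g - 4)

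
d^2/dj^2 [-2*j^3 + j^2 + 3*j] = 2 - 12*j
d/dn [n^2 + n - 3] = 2*n + 1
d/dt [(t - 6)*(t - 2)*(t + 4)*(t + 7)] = 4*t^3 + 9*t^2 - 96*t - 92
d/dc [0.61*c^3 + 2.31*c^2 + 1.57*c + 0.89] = 1.83*c^2 + 4.62*c + 1.57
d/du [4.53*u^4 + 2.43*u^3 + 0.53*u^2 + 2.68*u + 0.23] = 18.12*u^3 + 7.29*u^2 + 1.06*u + 2.68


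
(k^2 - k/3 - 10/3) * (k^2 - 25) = k^4 - k^3/3 - 85*k^2/3 + 25*k/3 + 250/3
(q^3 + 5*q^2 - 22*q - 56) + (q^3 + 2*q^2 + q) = 2*q^3 + 7*q^2 - 21*q - 56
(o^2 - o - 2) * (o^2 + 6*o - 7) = o^4 + 5*o^3 - 15*o^2 - 5*o + 14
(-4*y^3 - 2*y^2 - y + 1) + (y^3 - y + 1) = -3*y^3 - 2*y^2 - 2*y + 2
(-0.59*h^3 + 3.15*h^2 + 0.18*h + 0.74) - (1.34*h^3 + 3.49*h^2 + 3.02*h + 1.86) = -1.93*h^3 - 0.34*h^2 - 2.84*h - 1.12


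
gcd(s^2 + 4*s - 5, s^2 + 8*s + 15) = s + 5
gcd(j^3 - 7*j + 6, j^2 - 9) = j + 3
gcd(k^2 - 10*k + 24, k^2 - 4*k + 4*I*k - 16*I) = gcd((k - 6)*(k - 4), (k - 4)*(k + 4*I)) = k - 4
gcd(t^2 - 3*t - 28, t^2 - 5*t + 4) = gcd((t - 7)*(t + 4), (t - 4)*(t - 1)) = 1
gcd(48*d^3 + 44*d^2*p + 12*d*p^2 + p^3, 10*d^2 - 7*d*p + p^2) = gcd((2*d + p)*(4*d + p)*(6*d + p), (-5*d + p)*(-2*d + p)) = 1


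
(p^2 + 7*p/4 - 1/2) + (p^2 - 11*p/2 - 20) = 2*p^2 - 15*p/4 - 41/2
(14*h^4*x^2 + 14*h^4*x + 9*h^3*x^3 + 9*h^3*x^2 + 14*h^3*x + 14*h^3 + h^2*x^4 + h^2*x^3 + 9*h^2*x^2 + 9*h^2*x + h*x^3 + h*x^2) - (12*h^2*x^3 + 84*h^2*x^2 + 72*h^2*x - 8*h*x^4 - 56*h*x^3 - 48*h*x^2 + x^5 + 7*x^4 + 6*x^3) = 14*h^4*x^2 + 14*h^4*x + 9*h^3*x^3 + 9*h^3*x^2 + 14*h^3*x + 14*h^3 + h^2*x^4 - 11*h^2*x^3 - 75*h^2*x^2 - 63*h^2*x + 8*h*x^4 + 57*h*x^3 + 49*h*x^2 - x^5 - 7*x^4 - 6*x^3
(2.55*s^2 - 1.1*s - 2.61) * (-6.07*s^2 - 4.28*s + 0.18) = -15.4785*s^4 - 4.237*s^3 + 21.0097*s^2 + 10.9728*s - 0.4698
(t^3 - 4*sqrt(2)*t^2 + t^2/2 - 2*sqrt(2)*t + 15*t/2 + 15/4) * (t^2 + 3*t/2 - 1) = t^5 - 4*sqrt(2)*t^4 + 2*t^4 - 8*sqrt(2)*t^3 + 29*t^3/4 + sqrt(2)*t^2 + 29*t^2/2 - 15*t/8 + 2*sqrt(2)*t - 15/4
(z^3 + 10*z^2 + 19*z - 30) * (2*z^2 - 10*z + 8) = 2*z^5 + 10*z^4 - 54*z^3 - 170*z^2 + 452*z - 240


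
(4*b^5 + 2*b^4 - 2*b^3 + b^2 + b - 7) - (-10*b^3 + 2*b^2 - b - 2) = 4*b^5 + 2*b^4 + 8*b^3 - b^2 + 2*b - 5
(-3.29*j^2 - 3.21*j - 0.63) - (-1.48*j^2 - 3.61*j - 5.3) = -1.81*j^2 + 0.4*j + 4.67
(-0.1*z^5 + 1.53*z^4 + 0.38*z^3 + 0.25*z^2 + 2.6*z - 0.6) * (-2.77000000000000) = 0.277*z^5 - 4.2381*z^4 - 1.0526*z^3 - 0.6925*z^2 - 7.202*z + 1.662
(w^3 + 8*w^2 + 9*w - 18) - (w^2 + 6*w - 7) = w^3 + 7*w^2 + 3*w - 11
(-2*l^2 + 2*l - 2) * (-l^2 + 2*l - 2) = 2*l^4 - 6*l^3 + 10*l^2 - 8*l + 4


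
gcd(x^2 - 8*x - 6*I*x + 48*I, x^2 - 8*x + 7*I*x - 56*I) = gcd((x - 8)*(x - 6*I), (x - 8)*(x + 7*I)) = x - 8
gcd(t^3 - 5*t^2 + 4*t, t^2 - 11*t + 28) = t - 4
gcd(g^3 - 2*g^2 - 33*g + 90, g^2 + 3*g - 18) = g^2 + 3*g - 18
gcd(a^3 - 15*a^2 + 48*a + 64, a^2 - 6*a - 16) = a - 8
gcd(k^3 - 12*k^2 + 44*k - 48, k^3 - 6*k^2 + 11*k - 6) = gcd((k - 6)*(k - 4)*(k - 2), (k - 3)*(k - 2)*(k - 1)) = k - 2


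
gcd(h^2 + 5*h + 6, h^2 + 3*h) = h + 3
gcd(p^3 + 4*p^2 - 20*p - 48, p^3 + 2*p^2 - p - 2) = p + 2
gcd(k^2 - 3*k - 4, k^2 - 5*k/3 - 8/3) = k + 1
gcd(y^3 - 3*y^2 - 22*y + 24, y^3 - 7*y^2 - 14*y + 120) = y^2 - 2*y - 24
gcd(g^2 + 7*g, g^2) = g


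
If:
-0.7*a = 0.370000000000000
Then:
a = -0.53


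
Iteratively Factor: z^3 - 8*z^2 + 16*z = (z - 4)*(z^2 - 4*z) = (z - 4)^2*(z)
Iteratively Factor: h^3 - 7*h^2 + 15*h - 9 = (h - 3)*(h^2 - 4*h + 3) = (h - 3)*(h - 1)*(h - 3)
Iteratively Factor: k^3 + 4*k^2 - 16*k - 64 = (k - 4)*(k^2 + 8*k + 16) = (k - 4)*(k + 4)*(k + 4)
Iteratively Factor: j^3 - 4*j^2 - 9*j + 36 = (j - 3)*(j^2 - j - 12) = (j - 4)*(j - 3)*(j + 3)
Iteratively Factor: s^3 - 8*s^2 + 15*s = (s - 3)*(s^2 - 5*s) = s*(s - 3)*(s - 5)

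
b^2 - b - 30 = (b - 6)*(b + 5)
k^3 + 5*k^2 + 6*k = k*(k + 2)*(k + 3)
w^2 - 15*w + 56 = (w - 8)*(w - 7)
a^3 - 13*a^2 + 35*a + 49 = (a - 7)^2*(a + 1)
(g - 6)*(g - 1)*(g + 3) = g^3 - 4*g^2 - 15*g + 18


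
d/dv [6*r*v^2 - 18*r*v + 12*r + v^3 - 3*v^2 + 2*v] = 12*r*v - 18*r + 3*v^2 - 6*v + 2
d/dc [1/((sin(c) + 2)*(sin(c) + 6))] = -2*(sin(c) + 4)*cos(c)/((sin(c) + 2)^2*(sin(c) + 6)^2)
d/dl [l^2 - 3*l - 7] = 2*l - 3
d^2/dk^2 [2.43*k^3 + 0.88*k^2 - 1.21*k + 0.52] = 14.58*k + 1.76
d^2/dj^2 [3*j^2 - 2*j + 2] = 6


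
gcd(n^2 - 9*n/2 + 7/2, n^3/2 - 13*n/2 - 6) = 1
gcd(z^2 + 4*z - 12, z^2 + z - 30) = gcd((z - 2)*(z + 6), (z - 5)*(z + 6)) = z + 6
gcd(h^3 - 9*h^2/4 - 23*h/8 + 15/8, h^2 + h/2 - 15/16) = h + 5/4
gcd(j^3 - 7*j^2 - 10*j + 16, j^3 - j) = j - 1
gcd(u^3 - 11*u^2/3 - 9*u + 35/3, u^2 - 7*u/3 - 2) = 1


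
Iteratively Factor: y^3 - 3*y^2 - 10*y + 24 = (y - 2)*(y^2 - y - 12) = (y - 2)*(y + 3)*(y - 4)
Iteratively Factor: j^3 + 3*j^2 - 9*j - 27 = (j + 3)*(j^2 - 9) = (j - 3)*(j + 3)*(j + 3)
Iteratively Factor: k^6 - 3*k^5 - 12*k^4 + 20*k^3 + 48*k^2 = (k - 3)*(k^5 - 12*k^3 - 16*k^2) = (k - 3)*(k + 2)*(k^4 - 2*k^3 - 8*k^2) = (k - 4)*(k - 3)*(k + 2)*(k^3 + 2*k^2) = k*(k - 4)*(k - 3)*(k + 2)*(k^2 + 2*k) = k^2*(k - 4)*(k - 3)*(k + 2)*(k + 2)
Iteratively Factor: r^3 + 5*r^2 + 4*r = (r)*(r^2 + 5*r + 4) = r*(r + 4)*(r + 1)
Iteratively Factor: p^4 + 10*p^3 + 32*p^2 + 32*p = (p + 4)*(p^3 + 6*p^2 + 8*p) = (p + 2)*(p + 4)*(p^2 + 4*p) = (p + 2)*(p + 4)^2*(p)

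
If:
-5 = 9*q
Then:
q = -5/9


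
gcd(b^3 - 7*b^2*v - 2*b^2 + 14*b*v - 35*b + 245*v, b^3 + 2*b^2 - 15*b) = b + 5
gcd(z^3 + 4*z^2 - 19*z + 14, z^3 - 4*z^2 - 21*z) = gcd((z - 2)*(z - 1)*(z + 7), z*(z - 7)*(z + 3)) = 1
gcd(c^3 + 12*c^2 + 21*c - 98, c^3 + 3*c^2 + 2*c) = 1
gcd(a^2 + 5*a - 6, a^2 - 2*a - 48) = a + 6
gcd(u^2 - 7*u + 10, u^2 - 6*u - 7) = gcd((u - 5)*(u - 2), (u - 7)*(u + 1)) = 1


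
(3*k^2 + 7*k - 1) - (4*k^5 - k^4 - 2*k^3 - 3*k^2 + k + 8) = -4*k^5 + k^4 + 2*k^3 + 6*k^2 + 6*k - 9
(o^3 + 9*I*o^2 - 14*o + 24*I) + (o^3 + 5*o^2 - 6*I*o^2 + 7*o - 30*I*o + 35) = 2*o^3 + 5*o^2 + 3*I*o^2 - 7*o - 30*I*o + 35 + 24*I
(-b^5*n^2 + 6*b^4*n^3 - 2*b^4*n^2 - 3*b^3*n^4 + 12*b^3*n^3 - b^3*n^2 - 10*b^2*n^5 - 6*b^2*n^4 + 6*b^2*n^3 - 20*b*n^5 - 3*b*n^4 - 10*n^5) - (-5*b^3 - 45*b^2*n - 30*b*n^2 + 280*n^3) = -b^5*n^2 + 6*b^4*n^3 - 2*b^4*n^2 - 3*b^3*n^4 + 12*b^3*n^3 - b^3*n^2 + 5*b^3 - 10*b^2*n^5 - 6*b^2*n^4 + 6*b^2*n^3 + 45*b^2*n - 20*b*n^5 - 3*b*n^4 + 30*b*n^2 - 10*n^5 - 280*n^3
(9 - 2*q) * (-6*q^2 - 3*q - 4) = 12*q^3 - 48*q^2 - 19*q - 36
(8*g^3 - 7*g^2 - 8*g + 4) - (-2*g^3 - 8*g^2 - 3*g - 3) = 10*g^3 + g^2 - 5*g + 7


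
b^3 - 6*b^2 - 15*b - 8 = (b - 8)*(b + 1)^2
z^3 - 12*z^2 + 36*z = z*(z - 6)^2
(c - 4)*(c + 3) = c^2 - c - 12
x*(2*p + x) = 2*p*x + x^2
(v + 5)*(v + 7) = v^2 + 12*v + 35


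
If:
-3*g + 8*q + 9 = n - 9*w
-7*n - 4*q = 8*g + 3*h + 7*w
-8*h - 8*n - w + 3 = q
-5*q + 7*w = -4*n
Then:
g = 254*w/213 + 249/284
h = 1972*w/639 + 475/284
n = -1967*w/639 - 335/284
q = -679*w/639 - 67/71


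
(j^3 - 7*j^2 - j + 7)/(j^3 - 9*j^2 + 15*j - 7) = (j + 1)/(j - 1)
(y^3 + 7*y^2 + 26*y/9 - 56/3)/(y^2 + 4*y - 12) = (y^2 + y - 28/9)/(y - 2)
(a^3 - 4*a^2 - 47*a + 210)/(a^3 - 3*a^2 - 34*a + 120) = (a^2 + a - 42)/(a^2 + 2*a - 24)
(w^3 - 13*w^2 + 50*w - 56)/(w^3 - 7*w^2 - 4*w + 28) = (w - 4)/(w + 2)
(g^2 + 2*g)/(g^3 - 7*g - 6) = g/(g^2 - 2*g - 3)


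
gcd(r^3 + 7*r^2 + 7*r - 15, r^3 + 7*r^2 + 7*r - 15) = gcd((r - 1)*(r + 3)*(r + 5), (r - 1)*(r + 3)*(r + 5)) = r^3 + 7*r^2 + 7*r - 15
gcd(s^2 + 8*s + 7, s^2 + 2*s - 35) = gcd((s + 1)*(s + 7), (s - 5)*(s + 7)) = s + 7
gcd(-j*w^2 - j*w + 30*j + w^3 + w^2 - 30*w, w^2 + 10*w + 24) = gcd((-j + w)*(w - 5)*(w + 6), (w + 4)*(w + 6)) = w + 6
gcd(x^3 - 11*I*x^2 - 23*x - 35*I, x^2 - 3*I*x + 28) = x - 7*I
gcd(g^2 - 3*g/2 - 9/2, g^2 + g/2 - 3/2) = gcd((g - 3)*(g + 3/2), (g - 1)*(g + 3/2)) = g + 3/2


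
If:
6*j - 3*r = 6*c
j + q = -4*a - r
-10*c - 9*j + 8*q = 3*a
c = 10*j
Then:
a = -3*r/70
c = -5*r/9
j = -r/18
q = -487*r/630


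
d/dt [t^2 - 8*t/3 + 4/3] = 2*t - 8/3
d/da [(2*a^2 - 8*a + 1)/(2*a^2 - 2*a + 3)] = 2*(6*a^2 + 4*a - 11)/(4*a^4 - 8*a^3 + 16*a^2 - 12*a + 9)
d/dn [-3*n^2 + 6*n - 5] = 6 - 6*n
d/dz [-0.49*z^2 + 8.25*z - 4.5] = 8.25 - 0.98*z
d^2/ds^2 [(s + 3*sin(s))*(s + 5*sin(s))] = -8*s*sin(s) - 60*sin(s)^2 + 16*cos(s) + 32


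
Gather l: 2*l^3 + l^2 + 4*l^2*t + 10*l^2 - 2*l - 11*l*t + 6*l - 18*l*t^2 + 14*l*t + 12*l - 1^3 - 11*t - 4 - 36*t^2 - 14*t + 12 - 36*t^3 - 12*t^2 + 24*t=2*l^3 + l^2*(4*t + 11) + l*(-18*t^2 + 3*t + 16) - 36*t^3 - 48*t^2 - t + 7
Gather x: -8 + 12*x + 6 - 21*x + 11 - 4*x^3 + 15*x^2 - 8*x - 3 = -4*x^3 + 15*x^2 - 17*x + 6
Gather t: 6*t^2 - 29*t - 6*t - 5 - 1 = 6*t^2 - 35*t - 6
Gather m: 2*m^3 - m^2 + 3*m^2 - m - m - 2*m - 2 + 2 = 2*m^3 + 2*m^2 - 4*m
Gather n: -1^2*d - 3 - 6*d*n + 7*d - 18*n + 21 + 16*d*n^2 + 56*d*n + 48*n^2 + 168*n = 6*d + n^2*(16*d + 48) + n*(50*d + 150) + 18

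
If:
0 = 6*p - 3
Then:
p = 1/2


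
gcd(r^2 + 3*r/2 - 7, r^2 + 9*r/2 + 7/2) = r + 7/2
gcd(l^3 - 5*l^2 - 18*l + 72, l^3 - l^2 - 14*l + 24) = l^2 + l - 12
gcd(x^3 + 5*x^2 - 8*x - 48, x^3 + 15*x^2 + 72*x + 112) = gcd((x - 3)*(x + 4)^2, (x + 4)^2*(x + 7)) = x^2 + 8*x + 16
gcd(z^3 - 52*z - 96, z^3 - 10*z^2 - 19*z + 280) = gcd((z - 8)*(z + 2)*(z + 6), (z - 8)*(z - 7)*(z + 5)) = z - 8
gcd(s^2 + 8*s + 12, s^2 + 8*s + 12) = s^2 + 8*s + 12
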